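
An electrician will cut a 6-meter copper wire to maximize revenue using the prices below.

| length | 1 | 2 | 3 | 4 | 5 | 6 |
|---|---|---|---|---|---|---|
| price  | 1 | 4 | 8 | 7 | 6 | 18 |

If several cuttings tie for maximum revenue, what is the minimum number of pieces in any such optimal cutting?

1

Build r[k] bottom-up: r[k] = max over allowed piece i of (p[i] + r[k−i]).
r[1] = 1
r[2] = max(1+1, 4+0) = 4
r[3] = max(1+4, 4+1, 8+0) = 8
r[4] = max(1+8, 4+4, 8+1, 7+0) = 9
r[5] = max(1+9, 4+8, 8+4, 7+1, 6+0) = 12
r[6] = max(1+12, 4+9, 8+8, 7+4, 6+1, 18+0) = 18
Maximum revenue is €18.
Now minimize piece count subject to staying optimal: for each k, pieces[k] = 1 + min over i with p[i]+r[k−i]=r[k] of pieces[k−i].
pieces[3] = 1
pieces[4] = 2
pieces[5] = 2
pieces[6] = 1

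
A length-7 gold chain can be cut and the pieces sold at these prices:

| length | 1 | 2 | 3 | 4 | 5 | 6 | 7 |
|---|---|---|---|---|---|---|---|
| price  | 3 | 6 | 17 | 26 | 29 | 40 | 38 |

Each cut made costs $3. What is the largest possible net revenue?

40

Build net[k] bottom-up: net[k] = max over allowed piece i of (p[i] + net[k−i]) − 3 per cut.
net[1] = 3
net[2] = max(3+3-3, 6+0) = 6
net[3] = max(3+6-3, 6+3-3, 17+0) = 17
net[4] = max(3+17-3, 6+6-3, 17+3-3, 26+0) = 26
net[5] = max(3+26-3, 6+17-3, 17+6-3, 26+3-3, 29+0) = 29
net[6] = max(3+29-3, 6+26-3, 17+17-3, 26+6-3, 29+3-3, 40+0) = 40
net[7] = max(3+40-3, 6+29-3, 17+26-3, …, 40+3-3, 38+0) = 40
One optimal plan: pieces 6 + 1 (1 cut) → $43 − $3 = $40.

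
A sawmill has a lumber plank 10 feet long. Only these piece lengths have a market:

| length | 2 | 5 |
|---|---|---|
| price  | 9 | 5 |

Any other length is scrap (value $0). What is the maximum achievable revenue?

45

Build r[k] bottom-up: r[k] = max over allowed piece i of (p[i] + r[k−i]).
r[1] = 0
r[2] = 9
r[3] = 9
r[4] = 18  (first piece 2, then r[2]=9)
r[5] = 18
r[6] = 27  (first piece 2, then r[4]=18)
r[7] = 27
r[8] = 36  (first piece 2, then r[6]=27)
r[9] = 36
r[10] = 45  (first piece 2, then r[8]=36)
One optimal cutting: 2 + 2 + 2 + 2 + 2 → $45.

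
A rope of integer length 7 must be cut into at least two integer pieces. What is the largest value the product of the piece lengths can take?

12

Fill m[k] for k=2..7: at each k try every first piece i and multiply by the better of (k−i) uncut or m[k−i].
m[2] = 1*max(1,0) = 1*1 = 1
m[3] = max(1*2, 2*1) = 2
m[4] = max(1*3, 2*2, 3*1) = 4
m[5] = max(1*4, 2*3, 3*2, 4*1) = 6
m[6] = max(1*6, 2*4, 3*3, 4*2, 5*1) = 9
m[7] = max(1*9, 2*6, 3*4, 4*3, 5*2, 6*1) = 12
One optimal split: 3 + 2 + 2; product 3*2*2 = 12.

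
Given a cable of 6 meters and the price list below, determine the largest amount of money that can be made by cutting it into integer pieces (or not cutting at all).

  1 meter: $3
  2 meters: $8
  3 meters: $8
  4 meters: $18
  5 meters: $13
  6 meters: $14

26

Consider every possible first cut. r[k] is the best of p[i]+r[k−i] over all sellable i≤k.
r[1] = 3
r[2] = 8
r[3] = 11  (first piece 1, then r[2]=8)
r[4] = 18
r[5] = 21  (first piece 1, then r[4]=18)
r[6] = 26  (first piece 2, then r[4]=18)
One optimal cutting: 4 + 2 → $18 + $8 = $26.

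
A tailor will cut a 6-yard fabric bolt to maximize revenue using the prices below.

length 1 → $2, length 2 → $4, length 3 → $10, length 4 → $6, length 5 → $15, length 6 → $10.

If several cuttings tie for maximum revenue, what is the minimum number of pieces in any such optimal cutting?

2

Let r[k] be the best obtainable value from length k. For each k, try every first piece i and keep the best of price[i] + r[k−i].
r[1] = 2
r[2] = 4  (first piece 1, then r[1]=2)
r[3] = 10
r[4] = 12  (first piece 1, then r[3]=10)
r[5] = 15
r[6] = 20  (first piece 3, then r[3]=10)
Maximum revenue is $20.
Now minimize piece count subject to staying optimal: for each k, pieces[k] = 1 + min over i with p[i]+r[k−i]=r[k] of pieces[k−i].
pieces[3] = 1
pieces[4] = 2
pieces[5] = 1
pieces[6] = 2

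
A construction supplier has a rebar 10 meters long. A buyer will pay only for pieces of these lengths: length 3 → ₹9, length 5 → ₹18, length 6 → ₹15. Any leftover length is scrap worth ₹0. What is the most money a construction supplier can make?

36

Build f[k] bottom-up: f[k] = max over allowed piece i of (p[i] + f[k−i]).
f[1] = 0
f[2] = 0
f[3] = 9
f[4] = 9
f[5] = 18
f[6] = 18
f[7] = 18
f[8] = 27  (first piece 3, then f[5]=18)
f[9] = 27
f[10] = 36  (first piece 5, then f[5]=18)
One optimal cutting: 5 + 5 → ₹36.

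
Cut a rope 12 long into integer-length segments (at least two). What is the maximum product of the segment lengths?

Fill prod[k] for k=2..12: at each k try every first piece i and multiply by the better of (k−i) uncut or prod[k−i].
prod[2] = 1·max(1,0) = 1·1 = 1
prod[3] = 1·max(2,1) = 1·2 = 2
prod[4] = 2·max(2,1) = 2·2 = 4
prod[5] = 2·max(3,2) = 2·3 = 6
prod[6] = 3·max(3,2) = 3·3 = 9
prod[7] = 2·max(5,6) = 2·6 = 12
prod[8] = 2·max(6,9) = 2·9 = 18
prod[9] = 3·max(6,9) = 3·9 = 27
prod[10] = 2·max(8,18) = 2·18 = 36
prod[11] = 2·max(9,27) = 2·27 = 54
prod[12] = 3·max(9,27) = 3·27 = 81
One optimal split: 3 + 3 + 3 + 3; product 3·3·3·3 = 81.

81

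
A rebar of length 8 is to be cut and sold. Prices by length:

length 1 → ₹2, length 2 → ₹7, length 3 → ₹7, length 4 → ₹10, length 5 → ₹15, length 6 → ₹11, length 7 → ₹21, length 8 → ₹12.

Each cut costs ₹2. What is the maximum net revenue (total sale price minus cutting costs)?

Consider every possible first cut. r[k] is the best of p[i]+r[k−i] over all sellable i≤k, charging 2 whenever i<k.
r[1] = 2
r[2] = max(2+2-2, 7+0) = 7
r[3] = max(2+7-2, 7+2-2, 7+0) = 7
r[4] = max(2+7-2, 7+7-2, 7+2-2, 10+0) = 12
r[5] = max(2+12-2, 7+7-2, 7+7-2, 10+2-2, 15+0) = 15
r[6] = max(2+15-2, 7+12-2, 7+7-2, 10+7-2, 15+2-2, 11+0) = 17
r[7] = max(2+17-2, 7+15-2, 7+12-2, …, 11+2-2, 21+0) = 21
r[8] = max(2+21-2, 7+17-2, 7+15-2, …, 21+2-2, 12+0) = 22
One optimal plan: pieces 2 + 2 + 2 + 2 (3 cuts) → ₹28 − ₹6 = ₹22.

22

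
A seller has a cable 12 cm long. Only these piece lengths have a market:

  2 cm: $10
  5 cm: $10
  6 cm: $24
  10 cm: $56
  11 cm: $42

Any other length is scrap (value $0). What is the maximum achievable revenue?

Build best[k] bottom-up: best[k] = max over allowed piece i of (p[i] + best[k−i]).
best[1] = 0
best[2] = 10
best[3] = 10
best[4] = 20  (first piece 2, then best[2]=10)
best[5] = max(10+10, 10+0) = 20
best[6] = max(10+20, 10+0, 24+0) = 30
best[7] = max(10+20, 10+10, 24+0) = 30
best[8] = max(10+30, 10+10, 24+10) = 40
best[9] = max(10+30, 10+20, 24+10) = 40
best[10] = max(10+40, 10+20, 24+20, 56+0) = 56
best[11] = max(10+40, 10+30, 24+20, 56+0, 42+0) = 56
best[12] = max(10+56, 10+30, 24+30, 56+10, 42+0) = 66
One optimal cutting: 10 + 2 → $66.

66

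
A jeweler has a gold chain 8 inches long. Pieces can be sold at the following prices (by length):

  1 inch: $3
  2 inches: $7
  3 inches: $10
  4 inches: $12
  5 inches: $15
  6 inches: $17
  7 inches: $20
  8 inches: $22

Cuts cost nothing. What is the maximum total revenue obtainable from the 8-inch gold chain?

28

Consider every possible first cut. R[k] is the best of p[i]+R[k−i] over all sellable i≤k.
R[1] = 3
R[2] = 7
R[3] = 10  (first piece 1, then R[2]=7)
R[4] = 14  (first piece 2, then R[2]=7)
R[5] = 17  (first piece 1, then R[4]=14)
R[6] = 21  (first piece 2, then R[4]=14)
R[7] = 24  (first piece 1, then R[6]=21)
R[8] = 28  (first piece 2, then R[6]=21)
One optimal cutting: 2 + 2 + 2 + 2 → $7 + $7 + $7 + $7 = $28.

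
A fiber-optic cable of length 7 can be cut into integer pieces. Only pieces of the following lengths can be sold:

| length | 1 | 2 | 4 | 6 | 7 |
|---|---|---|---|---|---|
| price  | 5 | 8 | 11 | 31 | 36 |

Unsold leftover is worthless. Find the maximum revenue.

36

Build f[k] bottom-up: f[k] = max over allowed piece i of (p[i] + f[k−i]).
f[1] = 5
f[2] = max(5+5, 8+0) = 10
f[3] = max(5+10, 8+5) = 15
f[4] = max(5+15, 8+10, 11+0) = 20
f[5] = max(5+20, 8+15, 11+5) = 25
f[6] = max(5+25, 8+20, 11+10, 31+0) = 31
f[7] = max(5+31, 8+25, 11+15, 31+5, 36+0) = 36
One optimal cutting: 6 + 1 → $36.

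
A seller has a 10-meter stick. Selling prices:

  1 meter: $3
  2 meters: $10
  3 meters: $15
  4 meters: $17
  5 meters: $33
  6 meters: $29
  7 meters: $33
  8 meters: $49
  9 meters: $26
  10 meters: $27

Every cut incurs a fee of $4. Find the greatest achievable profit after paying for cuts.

Build v[k] bottom-up: v[k] = max over allowed piece i of (p[i] + v[k−i]) − 4 per cut.
v[1] = 3
v[2] = max(3+3-4, 10+0) = 10
v[3] = max(3+10-4, 10+3-4, 15+0) = 15
v[4] = max(3+15-4, 10+10-4, 15+3-4, 17+0) = 17
v[5] = max(3+17-4, 10+15-4, 15+10-4, 17+3-4, 33+0) = 33
v[6] = max(3+33-4, 10+17-4, 15+15-4, 17+10-4, 33+3-4, 29+0) = 32
v[7] = max(3+32-4, 10+33-4, 15+17-4, …, 29+3-4, 33+0) = 39
v[8] = max(3+39-4, 10+32-4, 15+33-4, …, 33+3-4, 49+0) = 49
v[9] = max(3+49-4, 10+39-4, 15+32-4, …, 49+3-4, 26+0) = 48
v[10] = max(3+48-4, 10+49-4, 15+39-4, …, 26+3-4, 27+0) = 62
One optimal plan: pieces 5 + 5 (1 cut) → $66 − $4 = $62.

62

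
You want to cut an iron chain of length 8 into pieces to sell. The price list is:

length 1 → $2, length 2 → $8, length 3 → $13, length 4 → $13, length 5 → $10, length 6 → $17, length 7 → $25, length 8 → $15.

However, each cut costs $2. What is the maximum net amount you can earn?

Build net[k] bottom-up: net[k] = max over allowed piece i of (p[i] + net[k−i]) − 2 per cut.
net[1] = 2
net[2] = 8
net[3] = 13
net[4] = 14  (first piece 2, then net[2]=8)
net[5] = 19  (first piece 2, then net[3]=13)
net[6] = 24  (first piece 3, then net[3]=13)
net[7] = 25  (first piece 2, then net[5]=19)
net[8] = 30  (first piece 2, then net[6]=24)
One optimal plan: pieces 3 + 3 + 2 (2 cuts) → $34 − $4 = $30.

30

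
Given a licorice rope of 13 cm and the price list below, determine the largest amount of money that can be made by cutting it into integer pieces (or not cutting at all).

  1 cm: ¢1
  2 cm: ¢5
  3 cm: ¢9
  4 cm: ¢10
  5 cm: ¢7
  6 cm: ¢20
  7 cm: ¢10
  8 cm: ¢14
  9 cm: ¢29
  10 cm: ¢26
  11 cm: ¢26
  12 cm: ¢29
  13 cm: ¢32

Build R[k] bottom-up: R[k] = max over allowed piece i of (p[i] + R[k−i]).
R[1] = 1
R[2] = max(1+1, 5+0) = 5
R[3] = max(1+5, 5+1, 9+0) = 9
R[4] = max(1+9, 5+5, 9+1, 10+0) = 10
R[5] = max(1+10, 5+9, 9+5, 10+1, 7+0) = 14
R[6] = max(1+14, 5+10, 9+9, 10+5, 7+1, 20+0) = 20
R[7] = max(1+20, 5+14, 9+10, …, 20+1, 10+0) = 21
R[8] = max(1+21, 5+20, 9+14, …, 10+1, 14+0) = 25
R[9] = max(1+25, 5+21, 9+20, …, 14+1, 29+0) = 29
R[10] = max(1+29, 5+25, 9+21, …, 29+1, 26+0) = 30
R[11] = max(1+30, 5+29, 9+25, …, 26+1, 26+0) = 34
R[12] = max(1+34, 5+30, 9+29, …, 26+1, 29+0) = 40
R[13] = max(1+40, 5+34, 9+30, …, 29+1, 32+0) = 41
One optimal cutting: 6 + 6 + 1 → ¢20 + ¢20 + ¢1 = ¢41.

41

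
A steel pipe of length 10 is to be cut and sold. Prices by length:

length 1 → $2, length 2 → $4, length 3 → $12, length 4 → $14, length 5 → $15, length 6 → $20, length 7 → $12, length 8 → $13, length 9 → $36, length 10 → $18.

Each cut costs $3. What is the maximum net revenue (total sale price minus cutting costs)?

Build net[k] bottom-up: net[k] = max over allowed piece i of (p[i] + net[k−i]) − 3 per cut.
net[1] = 2
net[2] = max(2+2-3, 4+0) = 4
net[3] = max(2+4-3, 4+2-3, 12+0) = 12
net[4] = max(2+12-3, 4+4-3, 12+2-3, 14+0) = 14
net[5] = max(2+14-3, 4+12-3, 12+4-3, 14+2-3, 15+0) = 15
net[6] = max(2+15-3, 4+14-3, 12+12-3, 14+4-3, 15+2-3, 20+0) = 21
net[7] = max(2+21-3, 4+15-3, 12+14-3, …, 20+2-3, 12+0) = 23
net[8] = max(2+23-3, 4+21-3, 12+15-3, …, 12+2-3, 13+0) = 25
net[9] = max(2+25-3, 4+23-3, 12+21-3, …, 13+2-3, 36+0) = 36
net[10] = max(2+36-3, 4+25-3, 12+23-3, …, 36+2-3, 18+0) = 35
One optimal plan: pieces 9 + 1 (1 cut) → $38 − $3 = $35.

35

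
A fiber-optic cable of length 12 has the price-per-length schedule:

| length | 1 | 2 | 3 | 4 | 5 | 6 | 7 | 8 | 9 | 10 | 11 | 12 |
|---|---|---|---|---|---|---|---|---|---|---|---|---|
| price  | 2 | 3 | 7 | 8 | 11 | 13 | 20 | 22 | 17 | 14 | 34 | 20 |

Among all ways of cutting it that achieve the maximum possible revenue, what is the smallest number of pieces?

Consider every possible first cut. r[k] is the best of p[i]+r[k−i] over all sellable i≤k.
r[1] = 2
r[2] = 4  (first piece 1, then r[1]=2)
r[3] = 7
r[4] = 9  (first piece 1, then r[3]=7)
r[5] = 11  (first piece 1, then r[4]=9)
r[6] = 14  (first piece 3, then r[3]=7)
r[7] = 20
r[8] = 22  (first piece 1, then r[7]=20)
r[9] = 24  (first piece 1, then r[8]=22)
r[10] = 27  (first piece 3, then r[7]=20)
r[11] = 34
r[12] = 36  (first piece 1, then r[11]=34)
Maximum revenue is $36.
Now minimize piece count subject to staying optimal: for each k, pieces[k] = 1 + min over i with p[i]+r[k−i]=r[k] of pieces[k−i].
pieces[9] = 2
pieces[10] = 2
pieces[11] = 1
pieces[12] = 2

2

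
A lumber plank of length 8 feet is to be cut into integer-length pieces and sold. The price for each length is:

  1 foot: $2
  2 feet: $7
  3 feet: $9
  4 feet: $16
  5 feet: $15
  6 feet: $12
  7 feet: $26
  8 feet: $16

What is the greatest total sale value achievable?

32

Consider every possible first cut. r[k] is the best of p[i]+r[k−i] over all sellable i≤k.
r[1] = 2
r[2] = 7
r[3] = 9  (first piece 1, then r[2]=7)
r[4] = 16
r[5] = 18  (first piece 1, then r[4]=16)
r[6] = 23  (first piece 2, then r[4]=16)
r[7] = 26
r[8] = 32  (first piece 4, then r[4]=16)
One optimal cutting: 4 + 4 → $16 + $16 = $32.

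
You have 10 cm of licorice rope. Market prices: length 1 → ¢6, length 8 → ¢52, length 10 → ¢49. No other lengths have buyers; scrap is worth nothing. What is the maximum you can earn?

Let r[k] be the best obtainable value from length k. For each k, try every first piece i and keep the best of price[i] + r[k−i].
r[1] = 6
r[2] = 12  (first piece 1, then r[1]=6)
r[3] = 18  (first piece 1, then r[2]=12)
r[4] = 24  (first piece 1, then r[3]=18)
r[5] = 30  (first piece 1, then r[4]=24)
r[6] = 36  (first piece 1, then r[5]=30)
r[7] = 42  (first piece 1, then r[6]=36)
r[8] = max(6+42, 52+0) = 52
r[9] = max(6+52, 52+6) = 58
r[10] = max(6+58, 52+12, 49+0) = 64
One optimal cutting: 8 + 1 + 1 → ¢64.

64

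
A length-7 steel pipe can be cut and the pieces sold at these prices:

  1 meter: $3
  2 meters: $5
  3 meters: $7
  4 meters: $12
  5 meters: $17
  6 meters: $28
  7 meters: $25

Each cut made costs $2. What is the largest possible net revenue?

29

Build net[k] bottom-up: net[k] = max over allowed piece i of (p[i] + net[k−i]) − 2 per cut.
net[1] = 3
net[2] = max(3+3-2, 5+0) = 5
net[3] = max(3+5-2, 5+3-2, 7+0) = 7
net[4] = max(3+7-2, 5+5-2, 7+3-2, 12+0) = 12
net[5] = max(3+12-2, 5+7-2, 7+5-2, 12+3-2, 17+0) = 17
net[6] = max(3+17-2, 5+12-2, 7+7-2, 12+5-2, 17+3-2, 28+0) = 28
net[7] = max(3+28-2, 5+17-2, 7+12-2, …, 28+3-2, 25+0) = 29
One optimal plan: pieces 6 + 1 (1 cut) → $31 − $2 = $29.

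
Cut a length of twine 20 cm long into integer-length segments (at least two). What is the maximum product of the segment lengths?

1458

Let P[k] be the best product for length k (with at least one cut). For each first piece i, the rest contributes max(k−i, P[k−i]).
P[2] = 1*max(1,0) = 1*1 = 1
P[3] = max(1*2, 2*1) = 2
P[4] = max(1*3, 2*2, 3*1) = 4
P[5] = max(1*4, 2*3, 3*2, 4*1) = 6
P[6] = max(1*6, 2*4, 3*3, 4*2, 5*1) = 9
P[7] = max(1*9, 2*6, 3*4, 4*3, 5*2, 6*1) = 12
P[8] = max(1*12, 2*9, 3*6, …, 6*2, 7*1) = 18
P[9] = max(1*18, 2*12, 3*9, …, 7*2, 8*1) = 27
P[10] = max(1*27, 2*18, 3*12, …, 8*2, 9*1) = 36
P[11] = max(1*36, 2*27, 3*18, …, 9*2, 10*1) = 54
P[12] = max(1*54, 2*36, 3*27, …, 10*2, 11*1) = 81
P[13] = max(1*81, 2*54, 3*36, …, 11*2, 12*1) = 108
P[14] = max(1*108, 2*81, 3*54, …, 12*2, 13*1) = 162
P[15] = max(1*162, 2*108, 3*81, …, 13*2, 14*1) = 243
P[16] = max(1*243, 2*162, 3*108, …, 14*2, 15*1) = 324
P[17] = max(1*324, 2*243, 3*162, …, 15*2, 16*1) = 486
P[18] = max(1*486, 2*324, 3*243, …, 16*2, 17*1) = 729
P[19] = max(1*729, 2*486, 3*324, …, 17*2, 18*1) = 972
P[20] = max(1*972, 2*729, 3*486, …, 18*2, 19*1) = 1458
One optimal split: 3 + 3 + 3 + 3 + 3 + 3 + 2; product 3*3*3*3*3*3*2 = 1458.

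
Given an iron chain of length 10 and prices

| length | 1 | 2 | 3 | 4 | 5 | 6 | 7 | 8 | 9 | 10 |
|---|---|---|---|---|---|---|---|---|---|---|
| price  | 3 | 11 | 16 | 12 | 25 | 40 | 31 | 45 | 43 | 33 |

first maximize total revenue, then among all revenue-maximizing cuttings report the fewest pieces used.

Build r[k] bottom-up: r[k] = max over allowed piece i of (p[i] + r[k−i]).
r[1] = 3
r[2] = 11
r[3] = 16
r[4] = 22  (first piece 2, then r[2]=11)
r[5] = 27  (first piece 2, then r[3]=16)
r[6] = 40
r[7] = 43  (first piece 1, then r[6]=40)
r[8] = 51  (first piece 2, then r[6]=40)
r[9] = 56  (first piece 3, then r[6]=40)
r[10] = 62  (first piece 2, then r[8]=51)
Maximum revenue is $62.
Now minimize piece count subject to staying optimal: for each k, pieces[k] = 1 + min over i with p[i]+r[k−i]=r[k] of pieces[k−i].
pieces[7] = 2
pieces[8] = 2
pieces[9] = 2
pieces[10] = 3

3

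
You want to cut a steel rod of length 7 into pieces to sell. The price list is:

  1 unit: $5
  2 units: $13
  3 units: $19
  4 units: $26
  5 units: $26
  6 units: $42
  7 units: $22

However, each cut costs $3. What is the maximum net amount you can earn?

Let net[k] be the best obtainable value from length k. For each k, try every first piece i and keep the best of price[i] + net[k−i] minus the 3 cut fee when i<k.
net[1] = 5
net[2] = max(5+5-3, 13+0) = 13
net[3] = max(5+13-3, 13+5-3, 19+0) = 19
net[4] = max(5+19-3, 13+13-3, 19+5-3, 26+0) = 26
net[5] = max(5+26-3, 13+19-3, 19+13-3, 26+5-3, 26+0) = 29
net[6] = max(5+29-3, 13+26-3, 19+19-3, 26+13-3, 26+5-3, 42+0) = 42
net[7] = max(5+42-3, 13+29-3, 19+26-3, …, 42+5-3, 22+0) = 44
One optimal plan: pieces 6 + 1 (1 cut) → $47 − $3 = $44.

44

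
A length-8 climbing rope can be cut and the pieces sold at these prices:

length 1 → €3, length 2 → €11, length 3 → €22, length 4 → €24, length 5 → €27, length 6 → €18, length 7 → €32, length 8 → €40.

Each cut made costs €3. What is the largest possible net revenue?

Build v[k] bottom-up: v[k] = max over allowed piece i of (p[i] + v[k−i]) − 3 per cut.
v[1] = 3
v[2] = 11
v[3] = 22
v[4] = 24
v[5] = 30  (first piece 2, then v[3]=22)
v[6] = 41  (first piece 3, then v[3]=22)
v[7] = 43  (first piece 3, then v[4]=24)
v[8] = 49  (first piece 2, then v[6]=41)
One optimal plan: pieces 3 + 3 + 2 (2 cuts) → €55 − €6 = €49.

49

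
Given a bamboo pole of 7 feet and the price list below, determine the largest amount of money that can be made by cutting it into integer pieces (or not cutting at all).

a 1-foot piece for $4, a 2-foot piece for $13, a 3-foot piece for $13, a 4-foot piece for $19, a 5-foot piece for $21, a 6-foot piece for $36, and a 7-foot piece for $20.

Let best[k] be the best obtainable value from length k. For each k, try every first piece i and keep the best of price[i] + best[k−i].
best[1] = 4
best[2] = max(4+4, 13+0) = 13
best[3] = max(4+13, 13+4, 13+0) = 17
best[4] = max(4+17, 13+13, 13+4, 19+0) = 26
best[5] = max(4+26, 13+17, 13+13, 19+4, 21+0) = 30
best[6] = max(4+30, 13+26, 13+17, 19+13, 21+4, 36+0) = 39
best[7] = max(4+39, 13+30, 13+26, …, 36+4, 20+0) = 43
One optimal cutting: 2 + 2 + 2 + 1 → $13 + $13 + $13 + $4 = $43.

43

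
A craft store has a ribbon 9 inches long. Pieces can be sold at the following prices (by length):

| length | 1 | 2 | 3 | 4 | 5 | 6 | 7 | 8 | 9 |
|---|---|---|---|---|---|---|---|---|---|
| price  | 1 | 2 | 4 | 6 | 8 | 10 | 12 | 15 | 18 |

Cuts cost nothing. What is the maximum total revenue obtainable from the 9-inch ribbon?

Consider every possible first cut. r[k] is the best of p[i]+r[k−i] over all sellable i≤k.
r[1] = 1
r[2] = max(1+1, 2+0) = 2
r[3] = max(1+2, 2+1, 4+0) = 4
r[4] = max(1+4, 2+2, 4+1, 6+0) = 6
r[5] = max(1+6, 2+4, 4+2, 6+1, 8+0) = 8
r[6] = max(1+8, 2+6, 4+4, 6+2, 8+1, 10+0) = 10
r[7] = max(1+10, 2+8, 4+6, …, 10+1, 12+0) = 12
r[8] = max(1+12, 2+10, 4+8, …, 12+1, 15+0) = 15
r[9] = max(1+15, 2+12, 4+10, …, 15+1, 18+0) = 18
Best is to sell the whole 9-inch piece uncut for ¢18.

18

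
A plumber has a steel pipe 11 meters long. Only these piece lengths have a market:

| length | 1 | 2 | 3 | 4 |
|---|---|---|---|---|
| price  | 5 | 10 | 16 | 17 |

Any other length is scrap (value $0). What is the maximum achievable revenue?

Build f[k] bottom-up: f[k] = max over allowed piece i of (p[i] + f[k−i]).
f[1] = 5
f[2] = 10  (first piece 1, then f[1]=5)
f[3] = 16
f[4] = 21  (first piece 1, then f[3]=16)
f[5] = 26  (first piece 1, then f[4]=21)
f[6] = 32  (first piece 3, then f[3]=16)
f[7] = 37  (first piece 1, then f[6]=32)
f[8] = 42  (first piece 1, then f[7]=37)
f[9] = 48  (first piece 3, then f[6]=32)
f[10] = 53  (first piece 1, then f[9]=48)
f[11] = 58  (first piece 1, then f[10]=53)
One optimal cutting: 3 + 3 + 3 + 1 + 1 → $58.

58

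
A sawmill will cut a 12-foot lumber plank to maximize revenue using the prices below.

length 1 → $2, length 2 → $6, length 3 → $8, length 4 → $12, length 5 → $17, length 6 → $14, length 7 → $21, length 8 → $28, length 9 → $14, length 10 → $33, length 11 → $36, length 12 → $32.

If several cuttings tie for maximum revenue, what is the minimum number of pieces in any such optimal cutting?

2

Consider every possible first cut. r[k] is the best of p[i]+r[k−i] over all sellable i≤k.
r[1] = 2
r[2] = max(2+2, 6+0) = 6
r[3] = max(2+6, 6+2, 8+0) = 8
r[4] = max(2+8, 6+6, 8+2, 12+0) = 12
r[5] = max(2+12, 6+8, 8+6, 12+2, 17+0) = 17
r[6] = max(2+17, 6+12, 8+8, 12+6, 17+2, 14+0) = 19
r[7] = max(2+19, 6+17, 8+12, …, 14+2, 21+0) = 23
r[8] = max(2+23, 6+19, 8+17, …, 21+2, 28+0) = 28
r[9] = max(2+28, 6+23, 8+19, …, 28+2, 14+0) = 30
r[10] = max(2+30, 6+28, 8+23, …, 14+2, 33+0) = 34
r[11] = max(2+34, 6+30, 8+28, …, 33+2, 36+0) = 36
r[12] = max(2+36, 6+34, 8+30, …, 36+2, 32+0) = 40
Maximum revenue is $40.
Now minimize piece count subject to staying optimal: for each k, pieces[k] = 1 + min over i with p[i]+r[k−i]=r[k] of pieces[k−i].
pieces[9] = 2
pieces[10] = 2
pieces[11] = 1
pieces[12] = 2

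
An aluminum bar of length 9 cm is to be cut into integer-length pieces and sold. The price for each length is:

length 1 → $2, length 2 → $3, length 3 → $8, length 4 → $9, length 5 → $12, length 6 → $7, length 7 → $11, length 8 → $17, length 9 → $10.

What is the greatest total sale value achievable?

24

Let best[k] be the best obtainable value from length k. For each k, try every first piece i and keep the best of price[i] + best[k−i].
best[1] = 2
best[2] = max(2+2, 3+0) = 4
best[3] = max(2+4, 3+2, 8+0) = 8
best[4] = max(2+8, 3+4, 8+2, 9+0) = 10
best[5] = max(2+10, 3+8, 8+4, 9+2, 12+0) = 12
best[6] = max(2+12, 3+10, 8+8, 9+4, 12+2, 7+0) = 16
best[7] = max(2+16, 3+12, 8+10, …, 7+2, 11+0) = 18
best[8] = max(2+18, 3+16, 8+12, …, 11+2, 17+0) = 20
best[9] = max(2+20, 3+18, 8+16, …, 17+2, 10+0) = 24
One optimal cutting: 3 + 3 + 3 → $8 + $8 + $8 = $24.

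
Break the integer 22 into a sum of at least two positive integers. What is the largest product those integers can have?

Fill g[k] for k=2..22: at each k try every first piece i and multiply by the better of (k−i) uncut or g[k−i].
g[2] = 1×max(1,0) = 1×1 = 1
g[3] = max(1×2, 2×1) = 2
g[4] = max(1×3, 2×2, 3×1) = 4
g[5] = max(1×4, 2×3, 3×2, 4×1) = 6
g[6] = max(1×6, 2×4, 3×3, 4×2, 5×1) = 9
g[7] = max(1×9, 2×6, 3×4, 4×3, 5×2, 6×1) = 12
g[8] = max(1×12, 2×9, 3×6, …, 6×2, 7×1) = 18
g[9] = max(1×18, 2×12, 3×9, …, 7×2, 8×1) = 27
g[10] = max(1×27, 2×18, 3×12, …, 8×2, 9×1) = 36
g[11] = max(1×36, 2×27, 3×18, …, 9×2, 10×1) = 54
g[12] = max(1×54, 2×36, 3×27, …, 10×2, 11×1) = 81
g[13] = max(1×81, 2×54, 3×36, …, 11×2, 12×1) = 108
g[14] = max(1×108, 2×81, 3×54, …, 12×2, 13×1) = 162
g[15] = max(1×162, 2×108, 3×81, …, 13×2, 14×1) = 243
g[16] = max(1×243, 2×162, 3×108, …, 14×2, 15×1) = 324
g[17] = max(1×324, 2×243, 3×162, …, 15×2, 16×1) = 486
g[18] = max(1×486, 2×324, 3×243, …, 16×2, 17×1) = 729
g[19] = max(1×729, 2×486, 3×324, …, 17×2, 18×1) = 972
g[20] = max(1×972, 2×729, 3×486, …, 18×2, 19×1) = 1458
g[21] = max(1×1458, 2×972, 3×729, …, 19×2, 20×1) = 2187
g[22] = max(1×2187, 2×1458, 3×972, …, 20×2, 21×1) = 2916
One optimal split: 3 + 3 + 3 + 3 + 3 + 3 + 2 + 2; product 3×3×3×3×3×3×2×2 = 2916.

2916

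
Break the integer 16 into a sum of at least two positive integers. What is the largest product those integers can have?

Define m[k] = max over 1≤i<k of i · max(k−i, m[k−i]); the inner max lets the remainder stay uncut if that's better.
m[2] = 1·max(1,0) = 1·1 = 1
m[3] = max(1·2, 2·1) = 2
m[4] = max(1·3, 2·2, 3·1) = 4
m[5] = max(1·4, 2·3, 3·2, 4·1) = 6
m[6] = max(1·6, 2·4, 3·3, 4·2, 5·1) = 9
m[7] = max(1·9, 2·6, 3·4, 4·3, 5·2, 6·1) = 12
m[8] = max(1·12, 2·9, 3·6, …, 6·2, 7·1) = 18
m[9] = max(1·18, 2·12, 3·9, …, 7·2, 8·1) = 27
m[10] = max(1·27, 2·18, 3·12, …, 8·2, 9·1) = 36
m[11] = max(1·36, 2·27, 3·18, …, 9·2, 10·1) = 54
m[12] = max(1·54, 2·36, 3·27, …, 10·2, 11·1) = 81
m[13] = max(1·81, 2·54, 3·36, …, 11·2, 12·1) = 108
m[14] = max(1·108, 2·81, 3·54, …, 12·2, 13·1) = 162
m[15] = max(1·162, 2·108, 3·81, …, 13·2, 14·1) = 243
m[16] = max(1·243, 2·162, 3·108, …, 14·2, 15·1) = 324
One optimal split: 3 + 3 + 3 + 3 + 2 + 2; product 3·3·3·3·2·2 = 324.

324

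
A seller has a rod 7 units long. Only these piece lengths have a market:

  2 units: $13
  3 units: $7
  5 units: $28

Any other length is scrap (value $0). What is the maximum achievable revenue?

41

Consider every possible first cut. best[k] is the best of p[i]+best[k−i] over all sellable i≤k.
best[1] = 0
best[2] = 13
best[3] = max(13+0, 7+0) = 13
best[4] = max(13+13, 7+0) = 26
best[5] = max(13+13, 7+13, 28+0) = 28
best[6] = max(13+26, 7+13, 28+0) = 39
best[7] = max(13+28, 7+26, 28+13) = 41
One optimal cutting: 5 + 2 → $41.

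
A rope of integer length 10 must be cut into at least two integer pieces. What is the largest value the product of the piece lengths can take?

Define g[k] = max over 1≤i<k of i · max(k−i, g[k−i]); the inner max lets the remainder stay uncut if that's better.
Small cases: g[2]=1.
g[3] = max(1*2, 2*1) = 2
g[4] = max(1*3, 2*2, 3*1) = 4
g[5] = max(1*4, 2*3, 3*2, 4*1) = 6
g[6] = max(1*6, 2*4, 3*3, 4*2, 5*1) = 9
g[7] = max(1*9, 2*6, 3*4, 4*3, 5*2, 6*1) = 12
g[8] = max(1*12, 2*9, 3*6, …, 6*2, 7*1) = 18
g[9] = max(1*18, 2*12, 3*9, …, 7*2, 8*1) = 27
g[10] = max(1*27, 2*18, 3*12, …, 8*2, 9*1) = 36
One optimal split: 3 + 3 + 2 + 2; product 3*3*2*2 = 36.

36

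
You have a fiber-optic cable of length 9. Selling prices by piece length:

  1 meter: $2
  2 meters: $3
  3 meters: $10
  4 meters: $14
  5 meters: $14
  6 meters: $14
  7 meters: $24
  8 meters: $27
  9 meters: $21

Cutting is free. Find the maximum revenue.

30

Consider every possible first cut. r[k] is the best of p[i]+r[k−i] over all sellable i≤k.
r[1] = 2
r[2] = max(2+2, 3+0) = 4
r[3] = max(2+4, 3+2, 10+0) = 10
r[4] = max(2+10, 3+4, 10+2, 14+0) = 14
r[5] = max(2+14, 3+10, 10+4, 14+2, 14+0) = 16
r[6] = max(2+16, 3+14, 10+10, 14+4, 14+2, 14+0) = 20
r[7] = max(2+20, 3+16, 10+14, …, 14+2, 24+0) = 24
r[8] = max(2+24, 3+20, 10+16, …, 24+2, 27+0) = 28
r[9] = max(2+28, 3+24, 10+20, …, 27+2, 21+0) = 30
One optimal cutting: 4 + 4 + 1 → $14 + $14 + $2 = $30.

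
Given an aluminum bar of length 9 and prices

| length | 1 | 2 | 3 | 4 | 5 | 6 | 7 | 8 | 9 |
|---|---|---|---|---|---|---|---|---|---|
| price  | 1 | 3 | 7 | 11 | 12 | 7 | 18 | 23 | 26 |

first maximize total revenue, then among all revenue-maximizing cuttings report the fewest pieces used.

Build r[k] bottom-up: r[k] = max over allowed piece i of (p[i] + r[k−i]).
r[1] = 1
r[2] = 3
r[3] = 7
r[4] = 11
r[5] = 12  (first piece 1, then r[4]=11)
r[6] = 14  (first piece 2, then r[4]=11)
r[7] = 18  (first piece 3, then r[4]=11)
r[8] = 23
r[9] = 26
Maximum revenue is $26.
Now minimize piece count subject to staying optimal: for each k, pieces[k] = 1 + min over i with p[i]+r[k−i]=r[k] of pieces[k−i].
pieces[6] = 2
pieces[7] = 1
pieces[8] = 1
pieces[9] = 1

1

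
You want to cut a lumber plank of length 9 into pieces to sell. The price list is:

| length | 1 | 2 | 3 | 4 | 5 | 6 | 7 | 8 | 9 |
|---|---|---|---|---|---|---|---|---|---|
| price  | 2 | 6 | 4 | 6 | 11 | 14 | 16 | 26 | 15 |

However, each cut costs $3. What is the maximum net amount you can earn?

Build v[k] bottom-up: v[k] = max over allowed piece i of (p[i] + v[k−i]) − 3 per cut.
v[1] = 2
v[2] = max(2+2-3, 6+0) = 6
v[3] = max(2+6-3, 6+2-3, 4+0) = 5
v[4] = max(2+5-3, 6+6-3, 4+2-3, 6+0) = 9
v[5] = max(2+9-3, 6+5-3, 4+6-3, 6+2-3, 11+0) = 11
v[6] = max(2+11-3, 6+9-3, 4+5-3, 6+6-3, 11+2-3, 14+0) = 14
v[7] = max(2+14-3, 6+11-3, 4+9-3, …, 14+2-3, 16+0) = 16
v[8] = max(2+16-3, 6+14-3, 4+11-3, …, 16+2-3, 26+0) = 26
v[9] = max(2+26-3, 6+16-3, 4+14-3, …, 26+2-3, 15+0) = 25
One optimal plan: pieces 8 + 1 (1 cut) → $28 − $3 = $25.

25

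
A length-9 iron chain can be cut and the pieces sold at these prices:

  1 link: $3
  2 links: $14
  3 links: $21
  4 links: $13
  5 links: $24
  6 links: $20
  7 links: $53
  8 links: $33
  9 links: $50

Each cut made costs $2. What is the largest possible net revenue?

Consider every possible first cut. v[k] is the best of p[i]+v[k−i] over all sellable i≤k, charging 2 whenever i<k.
v[1] = 3
v[2] = max(3+3-2, 14+0) = 14
v[3] = max(3+14-2, 14+3-2, 21+0) = 21
v[4] = max(3+21-2, 14+14-2, 21+3-2, 13+0) = 26
v[5] = max(3+26-2, 14+21-2, 21+14-2, 13+3-2, 24+0) = 33
v[6] = max(3+33-2, 14+26-2, 21+21-2, 13+14-2, 24+3-2, 20+0) = 40
v[7] = max(3+40-2, 14+33-2, 21+26-2, …, 20+3-2, 53+0) = 53
v[8] = max(3+53-2, 14+40-2, 21+33-2, …, 53+3-2, 33+0) = 54
v[9] = max(3+54-2, 14+53-2, 21+40-2, …, 33+3-2, 50+0) = 65
One optimal plan: pieces 7 + 2 (1 cut) → $67 − $2 = $65.

65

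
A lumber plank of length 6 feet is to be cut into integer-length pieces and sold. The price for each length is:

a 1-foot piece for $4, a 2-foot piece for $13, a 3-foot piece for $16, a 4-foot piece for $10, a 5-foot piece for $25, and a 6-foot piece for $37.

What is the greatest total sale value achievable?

Let best[k] be the best obtainable value from length k. For each k, try every first piece i and keep the best of price[i] + best[k−i].
best[1] = 4
best[2] = 13
best[3] = 17  (first piece 1, then best[2]=13)
best[4] = 26  (first piece 2, then best[2]=13)
best[5] = 30  (first piece 1, then best[4]=26)
best[6] = 39  (first piece 2, then best[4]=26)
One optimal cutting: 2 + 2 + 2 → $13 + $13 + $13 = $39.

39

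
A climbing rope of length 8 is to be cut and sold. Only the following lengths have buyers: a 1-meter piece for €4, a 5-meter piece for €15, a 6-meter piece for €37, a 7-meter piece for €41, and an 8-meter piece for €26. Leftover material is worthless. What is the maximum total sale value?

45

Consider every possible first cut. best[k] is the best of p[i]+best[k−i] over all sellable i≤k.
best[1] = 4
best[2] = 8  (first piece 1, then best[1]=4)
best[3] = 12  (first piece 1, then best[2]=8)
best[4] = 16  (first piece 1, then best[3]=12)
best[5] = max(4+16, 15+0) = 20
best[6] = max(4+20, 15+4, 37+0) = 37
best[7] = max(4+37, 15+8, 37+4, 41+0) = 41
best[8] = max(4+41, 15+12, 37+8, 41+4, 26+0) = 45
One optimal cutting: 6 + 1 + 1 → €45.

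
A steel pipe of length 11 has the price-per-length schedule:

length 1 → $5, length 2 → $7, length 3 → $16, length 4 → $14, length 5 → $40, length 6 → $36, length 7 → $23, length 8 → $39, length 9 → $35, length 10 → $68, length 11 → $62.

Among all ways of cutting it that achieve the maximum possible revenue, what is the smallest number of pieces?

Build r[k] bottom-up: r[k] = max over allowed piece i of (p[i] + r[k−i]).
r[1] = 5
r[2] = max(5+5, 7+0) = 10
r[3] = max(5+10, 7+5, 16+0) = 16
r[4] = max(5+16, 7+10, 16+5, 14+0) = 21
r[5] = max(5+21, 7+16, 16+10, 14+5, 40+0) = 40
r[6] = max(5+40, 7+21, 16+16, 14+10, 40+5, 36+0) = 45
r[7] = max(5+45, 7+40, 16+21, …, 36+5, 23+0) = 50
r[8] = max(5+50, 7+45, 16+40, …, 23+5, 39+0) = 56
r[9] = max(5+56, 7+50, 16+45, …, 39+5, 35+0) = 61
r[10] = max(5+61, 7+56, 16+50, …, 35+5, 68+0) = 80
r[11] = max(5+80, 7+61, 16+56, …, 68+5, 62+0) = 85
Maximum revenue is $85.
Now minimize piece count subject to staying optimal: for each k, pieces[k] = 1 + min over i with p[i]+r[k−i]=r[k] of pieces[k−i].
pieces[8] = 2
pieces[9] = 3
pieces[10] = 2
pieces[11] = 3

3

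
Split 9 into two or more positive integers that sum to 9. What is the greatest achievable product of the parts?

Define prod[k] = max over 1≤i<k of i · max(k−i, prod[k−i]); the inner max lets the remainder stay uncut if that's better.
prod[2] = 1*max(1,0) = 1*1 = 1
prod[3] = max(1*2, 2*1) = 2
prod[4] = max(1*3, 2*2, 3*1) = 4
prod[5] = max(1*4, 2*3, 3*2, 4*1) = 6
prod[6] = max(1*6, 2*4, 3*3, 4*2, 5*1) = 9
prod[7] = max(1*9, 2*6, 3*4, 4*3, 5*2, 6*1) = 12
prod[8] = max(1*12, 2*9, 3*6, …, 6*2, 7*1) = 18
prod[9] = max(1*18, 2*12, 3*9, …, 7*2, 8*1) = 27
One optimal split: 3 + 3 + 3; product 3*3*3 = 27.

27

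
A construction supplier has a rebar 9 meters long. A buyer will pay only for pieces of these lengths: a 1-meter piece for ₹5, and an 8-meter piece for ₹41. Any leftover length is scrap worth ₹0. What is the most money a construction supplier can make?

Build f[k] bottom-up: f[k] = max over allowed piece i of (p[i] + f[k−i]).
f[1] = 5
f[2] = 10  (first piece 1, then f[1]=5)
f[3] = 15  (first piece 1, then f[2]=10)
f[4] = 20  (first piece 1, then f[3]=15)
f[5] = 25  (first piece 1, then f[4]=20)
f[6] = 30  (first piece 1, then f[5]=25)
f[7] = 35  (first piece 1, then f[6]=30)
f[8] = 41
f[9] = 46  (first piece 1, then f[8]=41)
One optimal cutting: 8 + 1 → ₹46.

46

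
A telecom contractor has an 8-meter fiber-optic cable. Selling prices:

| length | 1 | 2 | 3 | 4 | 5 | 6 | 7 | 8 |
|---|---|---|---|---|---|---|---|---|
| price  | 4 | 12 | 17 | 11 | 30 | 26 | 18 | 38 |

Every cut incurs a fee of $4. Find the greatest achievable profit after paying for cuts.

43

Consider every possible first cut. r[k] is the best of p[i]+r[k−i] over all sellable i≤k, charging 4 whenever i<k.
r[1] = 4
r[2] = max(4+4-4, 12+0) = 12
r[3] = max(4+12-4, 12+4-4, 17+0) = 17
r[4] = max(4+17-4, 12+12-4, 17+4-4, 11+0) = 20
r[5] = max(4+20-4, 12+17-4, 17+12-4, 11+4-4, 30+0) = 30
r[6] = max(4+30-4, 12+20-4, 17+17-4, 11+12-4, 30+4-4, 26+0) = 30
r[7] = max(4+30-4, 12+30-4, 17+20-4, …, 26+4-4, 18+0) = 38
r[8] = max(4+38-4, 12+30-4, 17+30-4, …, 18+4-4, 38+0) = 43
One optimal plan: pieces 5 + 3 (1 cut) → $47 − $4 = $43.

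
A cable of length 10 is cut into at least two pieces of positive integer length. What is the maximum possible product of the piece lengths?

Let g[k] be the best product for length k (with at least one cut). For each first piece i, the rest contributes max(k−i, g[k−i]).
Small cases: g[2]=1, g[3]=2, g[4]=4, g[5]=6.
g[6] = max(1·6, 2·4, 3·3, 4·2, 5·1) = 9
g[7] = max(1·9, 2·6, 3·4, 4·3, 5·2, 6·1) = 12
g[8] = max(1·12, 2·9, 3·6, …, 6·2, 7·1) = 18
g[9] = max(1·18, 2·12, 3·9, …, 7·2, 8·1) = 27
g[10] = max(1·27, 2·18, 3·12, …, 8·2, 9·1) = 36
One optimal split: 3 + 3 + 2 + 2; product 3·3·2·2 = 36.

36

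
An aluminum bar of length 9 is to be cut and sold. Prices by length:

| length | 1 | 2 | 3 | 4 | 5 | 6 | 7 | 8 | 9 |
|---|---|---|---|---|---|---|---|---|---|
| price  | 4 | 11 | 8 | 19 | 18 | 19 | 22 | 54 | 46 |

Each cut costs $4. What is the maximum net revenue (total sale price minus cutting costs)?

Build r[k] bottom-up: r[k] = max over allowed piece i of (p[i] + r[k−i]) − 4 per cut.
r[1] = 4
r[2] = max(4+4-4, 11+0) = 11
r[3] = max(4+11-4, 11+4-4, 8+0) = 11
r[4] = max(4+11-4, 11+11-4, 8+4-4, 19+0) = 19
r[5] = max(4+19-4, 11+11-4, 8+11-4, 19+4-4, 18+0) = 19
r[6] = max(4+19-4, 11+19-4, 8+11-4, 19+11-4, 18+4-4, 19+0) = 26
r[7] = max(4+26-4, 11+19-4, 8+19-4, …, 19+4-4, 22+0) = 26
r[8] = max(4+26-4, 11+26-4, 8+19-4, …, 22+4-4, 54+0) = 54
r[9] = max(4+54-4, 11+26-4, 8+26-4, …, 54+4-4, 46+0) = 54
One optimal plan: pieces 8 + 1 (1 cut) → $58 − $4 = $54.

54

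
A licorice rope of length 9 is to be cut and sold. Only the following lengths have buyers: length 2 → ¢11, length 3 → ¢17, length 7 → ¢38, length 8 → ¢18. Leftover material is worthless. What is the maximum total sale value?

Build f[k] bottom-up: f[k] = max over allowed piece i of (p[i] + f[k−i]).
f[1] = 0
f[2] = 11
f[3] = 17
f[4] = 22  (first piece 2, then f[2]=11)
f[5] = 28  (first piece 2, then f[3]=17)
f[6] = 34  (first piece 3, then f[3]=17)
f[7] = 39  (first piece 2, then f[5]=28)
f[8] = 45  (first piece 2, then f[6]=34)
f[9] = 51  (first piece 3, then f[6]=34)
One optimal cutting: 3 + 3 + 3 → ¢51.

51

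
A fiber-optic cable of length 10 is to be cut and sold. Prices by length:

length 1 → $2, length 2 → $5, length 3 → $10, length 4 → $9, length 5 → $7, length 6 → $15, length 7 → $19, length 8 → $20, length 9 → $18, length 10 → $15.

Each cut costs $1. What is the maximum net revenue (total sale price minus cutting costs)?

29

Let net[k] be the best obtainable value from length k. For each k, try every first piece i and keep the best of price[i] + net[k−i] minus the 1 cut fee when i<k.
net[1] = 2
net[2] = max(2+2-1, 5+0) = 5
net[3] = max(2+5-1, 5+2-1, 10+0) = 10
net[4] = max(2+10-1, 5+5-1, 10+2-1, 9+0) = 11
net[5] = max(2+11-1, 5+10-1, 10+5-1, 9+2-1, 7+0) = 14
net[6] = max(2+14-1, 5+11-1, 10+10-1, 9+5-1, 7+2-1, 15+0) = 19
net[7] = max(2+19-1, 5+14-1, 10+11-1, …, 15+2-1, 19+0) = 20
net[8] = max(2+20-1, 5+19-1, 10+14-1, …, 19+2-1, 20+0) = 23
net[9] = max(2+23-1, 5+20-1, 10+19-1, …, 20+2-1, 18+0) = 28
net[10] = max(2+28-1, 5+23-1, 10+20-1, …, 18+2-1, 15+0) = 29
One optimal plan: pieces 3 + 3 + 3 + 1 (3 cuts) → $32 − $3 = $29.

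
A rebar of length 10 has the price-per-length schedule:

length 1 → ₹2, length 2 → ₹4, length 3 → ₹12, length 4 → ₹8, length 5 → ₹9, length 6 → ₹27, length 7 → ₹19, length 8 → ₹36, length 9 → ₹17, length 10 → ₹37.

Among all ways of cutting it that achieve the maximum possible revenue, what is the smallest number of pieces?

Build r[k] bottom-up: r[k] = max over allowed piece i of (p[i] + r[k−i]).
r[1] = 2
r[2] = 4  (first piece 1, then r[1]=2)
r[3] = 12
r[4] = 14  (first piece 1, then r[3]=12)
r[5] = 16  (first piece 1, then r[4]=14)
r[6] = 27
r[7] = 29  (first piece 1, then r[6]=27)
r[8] = 36
r[9] = 39  (first piece 3, then r[6]=27)
r[10] = 41  (first piece 1, then r[9]=39)
Maximum revenue is ₹41.
Now minimize piece count subject to staying optimal: for each k, pieces[k] = 1 + min over i with p[i]+r[k−i]=r[k] of pieces[k−i].
pieces[7] = 2
pieces[8] = 1
pieces[9] = 2
pieces[10] = 3

3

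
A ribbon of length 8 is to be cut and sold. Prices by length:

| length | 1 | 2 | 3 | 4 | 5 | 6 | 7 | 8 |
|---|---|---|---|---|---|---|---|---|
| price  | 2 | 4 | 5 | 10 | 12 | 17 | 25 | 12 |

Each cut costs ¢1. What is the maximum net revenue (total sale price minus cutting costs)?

26

Build r[k] bottom-up: r[k] = max over allowed piece i of (p[i] + r[k−i]) − 1 per cut.
r[1] = 2
r[2] = max(2+2-1, 4+0) = 4
r[3] = max(2+4-1, 4+2-1, 5+0) = 5
r[4] = max(2+5-1, 4+4-1, 5+2-1, 10+0) = 10
r[5] = max(2+10-1, 4+5-1, 5+4-1, 10+2-1, 12+0) = 12
r[6] = max(2+12-1, 4+10-1, 5+5-1, 10+4-1, 12+2-1, 17+0) = 17
r[7] = max(2+17-1, 4+12-1, 5+10-1, …, 17+2-1, 25+0) = 25
r[8] = max(2+25-1, 4+17-1, 5+12-1, …, 25+2-1, 12+0) = 26
One optimal plan: pieces 7 + 1 (1 cut) → ¢27 − ¢1 = ¢26.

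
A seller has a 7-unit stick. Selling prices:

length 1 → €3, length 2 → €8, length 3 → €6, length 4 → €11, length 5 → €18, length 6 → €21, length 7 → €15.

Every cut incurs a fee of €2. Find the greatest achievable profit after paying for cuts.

24

Let r[k] be the best obtainable value from length k. For each k, try every first piece i and keep the best of price[i] + r[k−i] minus the 2 cut fee when i<k.
r[1] = 3
r[2] = max(3+3-2, 8+0) = 8
r[3] = max(3+8-2, 8+3-2, 6+0) = 9
r[4] = max(3+9-2, 8+8-2, 6+3-2, 11+0) = 14
r[5] = max(3+14-2, 8+9-2, 6+8-2, 11+3-2, 18+0) = 18
r[6] = max(3+18-2, 8+14-2, 6+9-2, 11+8-2, 18+3-2, 21+0) = 21
r[7] = max(3+21-2, 8+18-2, 6+14-2, …, 21+3-2, 15+0) = 24
One optimal plan: pieces 5 + 2 (1 cut) → €26 − €2 = €24.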